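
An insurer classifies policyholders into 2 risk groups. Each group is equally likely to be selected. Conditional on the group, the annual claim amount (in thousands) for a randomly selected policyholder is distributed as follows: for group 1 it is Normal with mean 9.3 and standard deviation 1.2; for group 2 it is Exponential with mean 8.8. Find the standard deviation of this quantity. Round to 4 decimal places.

6.2851

Per component, 1: μ=9.3, E[X²]=87.93; 2: μ=8.8, E[X²]=154.88.
E[X] = 0.5·9.3 + 0.5·8.8 = 9.05.
E[X²] = 0.5·87.93 + 0.5·154.88 = 121.405.
Var(X) = E[X²] − (E[X])² = 121.405 − 81.9025 = 39.5025.
SD(X) = √39.5025 = 6.2851.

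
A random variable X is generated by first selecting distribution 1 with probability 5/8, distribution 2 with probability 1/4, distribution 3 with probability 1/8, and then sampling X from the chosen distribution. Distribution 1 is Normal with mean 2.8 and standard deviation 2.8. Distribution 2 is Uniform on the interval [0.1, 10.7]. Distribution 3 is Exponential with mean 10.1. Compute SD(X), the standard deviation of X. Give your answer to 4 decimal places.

5.0894

Per component, 1: μ=2.8, E[X²]=15.68; 2: μ=5.4, E[X²]=38.5233; 3: μ=10.1, E[X²]=204.02.
E[X] = 0.625·2.8 + 0.25·5.4 + 0.125·10.1 = 4.3625.
E[X²] = 0.625·15.68 + 0.25·38.5233 + 0.125·204.02 = 44.9333.
Var(X) = E[X²] − (E[X])² = 44.9333 − 19.0314 = 25.9019.
SD(X) = √25.9019 = 5.08939.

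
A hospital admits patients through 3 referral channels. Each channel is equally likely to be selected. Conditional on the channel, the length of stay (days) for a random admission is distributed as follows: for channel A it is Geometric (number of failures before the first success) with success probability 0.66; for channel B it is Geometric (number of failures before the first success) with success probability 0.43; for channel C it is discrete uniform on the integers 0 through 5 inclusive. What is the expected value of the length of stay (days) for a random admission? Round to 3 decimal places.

1.447

Component means — A: 0.515152; B: 1.32558; C: 2.5.
E[X] = 0.333333·0.515152 + 0.333333·1.32558 + 0.333333·2.5 = 1.44691.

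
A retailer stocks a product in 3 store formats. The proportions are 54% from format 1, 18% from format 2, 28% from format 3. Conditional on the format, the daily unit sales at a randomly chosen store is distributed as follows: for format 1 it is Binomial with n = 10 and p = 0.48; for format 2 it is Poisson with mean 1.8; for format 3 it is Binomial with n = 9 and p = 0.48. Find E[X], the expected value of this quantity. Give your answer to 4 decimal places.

Component means — 1: 4.8; 2: 1.8; 3: 4.32.
E[X] = 0.54·4.8 + 0.18·1.8 + 0.28·4.32 = 4.1256.

4.1256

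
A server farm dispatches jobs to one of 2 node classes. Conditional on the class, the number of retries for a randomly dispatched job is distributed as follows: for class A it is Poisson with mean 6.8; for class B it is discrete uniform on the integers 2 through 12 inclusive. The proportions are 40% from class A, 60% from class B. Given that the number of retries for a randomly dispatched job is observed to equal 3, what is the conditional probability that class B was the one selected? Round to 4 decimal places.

Likelihoods P(X=3 | ·): A: 0.0583678; B: 0.0909091.
Posterior ∝ prior × likelihood. Numerator for B: 0.6·0.0909091 = 0.0545455.
Normalizing constant: 0.4·0.0583678 + 0.6·0.0909091 = 0.0778926.
P(B | observation) = 0.0545455 / 0.0778926 = 0.700265.

0.7003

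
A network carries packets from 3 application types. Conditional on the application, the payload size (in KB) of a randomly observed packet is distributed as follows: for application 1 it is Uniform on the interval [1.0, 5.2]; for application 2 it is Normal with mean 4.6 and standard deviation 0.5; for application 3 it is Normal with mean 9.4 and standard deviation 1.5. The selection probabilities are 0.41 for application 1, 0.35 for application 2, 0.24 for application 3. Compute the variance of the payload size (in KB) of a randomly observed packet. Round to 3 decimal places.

7.394

Per component, 1: μ=3.1, E[X²]=11.08; 2: μ=4.6, E[X²]=21.41; 3: μ=9.4, E[X²]=90.61.
E[X] = 0.41·3.1 + 0.35·4.6 + 0.24·9.4 = 5.137.
E[X²] = 0.41·11.08 + 0.35·21.41 + 0.24·90.61 = 33.7827.
Var(X) = E[X²] − (E[X])² = 33.7827 − 26.3888 = 7.39393.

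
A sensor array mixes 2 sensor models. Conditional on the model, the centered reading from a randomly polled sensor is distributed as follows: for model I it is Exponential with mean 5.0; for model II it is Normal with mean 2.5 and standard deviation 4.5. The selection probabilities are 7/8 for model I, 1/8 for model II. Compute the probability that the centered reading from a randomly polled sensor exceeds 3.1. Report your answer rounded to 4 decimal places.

Conditional on each model, P(X > 3.1): I: 0.537944; II: 0.446965.
By total probability, P(X > 3.1) = 0.875·0.537944 + 0.125·0.446965 = 0.526572.

0.5266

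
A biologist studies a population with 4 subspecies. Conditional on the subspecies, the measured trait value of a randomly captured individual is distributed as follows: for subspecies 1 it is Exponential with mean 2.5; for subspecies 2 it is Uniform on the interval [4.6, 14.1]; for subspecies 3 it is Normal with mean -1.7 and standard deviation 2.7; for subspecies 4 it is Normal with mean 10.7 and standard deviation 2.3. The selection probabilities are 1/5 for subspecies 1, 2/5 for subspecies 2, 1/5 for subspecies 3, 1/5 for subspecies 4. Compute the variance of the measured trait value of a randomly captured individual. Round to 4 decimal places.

29.9877

Per component, 1: μ=2.5, E[X²]=12.5; 2: μ=9.35, E[X²]=94.9433; 3: μ=-1.7, E[X²]=10.18; 4: μ=10.7, E[X²]=119.78.
E[X] = 0.2·2.5 + 0.4·9.35 + 0.2·-1.7 + 0.2·10.7 = 6.04.
E[X²] = 0.2·12.5 + 0.4·94.9433 + 0.2·10.18 + 0.2·119.78 = 66.4693.
Var(X) = E[X²] − (E[X])² = 66.4693 − 36.4816 = 29.9877.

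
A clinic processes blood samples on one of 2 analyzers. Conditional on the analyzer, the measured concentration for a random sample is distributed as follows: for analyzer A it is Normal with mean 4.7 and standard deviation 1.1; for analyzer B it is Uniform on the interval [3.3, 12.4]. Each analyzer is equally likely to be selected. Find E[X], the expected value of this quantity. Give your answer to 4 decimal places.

6.2750

Component means — A: 4.7; B: 7.85.
E[X] = 0.5·4.7 + 0.5·7.85 = 6.275.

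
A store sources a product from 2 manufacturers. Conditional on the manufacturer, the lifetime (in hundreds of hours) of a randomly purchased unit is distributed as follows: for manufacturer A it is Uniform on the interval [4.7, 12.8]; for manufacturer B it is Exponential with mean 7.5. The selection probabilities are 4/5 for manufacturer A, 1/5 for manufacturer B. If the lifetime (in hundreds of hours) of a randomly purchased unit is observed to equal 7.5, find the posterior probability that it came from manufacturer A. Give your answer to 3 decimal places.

Likelihoods f(7.5 | ·): A: 0.123457; B: 0.0490506.
Posterior ∝ prior × likelihood. Numerator for A: 0.8·0.123457 = 0.0987654.
Normalizing constant: 0.8·0.123457 + 0.2·0.0490506 = 0.108576.
P(A | observation) = 0.0987654 / 0.108576 = 0.909647.

0.910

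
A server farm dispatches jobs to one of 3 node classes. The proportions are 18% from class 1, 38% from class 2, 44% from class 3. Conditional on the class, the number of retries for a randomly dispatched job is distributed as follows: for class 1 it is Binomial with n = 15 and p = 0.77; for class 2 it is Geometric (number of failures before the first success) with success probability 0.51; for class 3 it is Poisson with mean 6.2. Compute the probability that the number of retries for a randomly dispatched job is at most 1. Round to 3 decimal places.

Conditional on each class, P(X ≤ 1): 1: 1.36564e-08; 2: 0.7599; 3: 0.0146119.
By total probability, P(X ≤ 1) = 0.18·1.36564e-08 + 0.38·0.7599 + 0.44·0.0146119 = 0.295191.

0.295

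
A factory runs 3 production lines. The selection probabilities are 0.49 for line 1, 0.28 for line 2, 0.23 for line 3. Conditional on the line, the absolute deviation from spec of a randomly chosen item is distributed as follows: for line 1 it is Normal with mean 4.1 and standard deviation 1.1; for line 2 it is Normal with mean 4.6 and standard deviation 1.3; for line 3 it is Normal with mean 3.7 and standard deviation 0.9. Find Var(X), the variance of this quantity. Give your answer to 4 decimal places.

Per component, 1: μ=4.1, E[X²]=18.02; 2: μ=4.6, E[X²]=22.85; 3: μ=3.7, E[X²]=14.5.
E[X] = 0.49·4.1 + 0.28·4.6 + 0.23·3.7 = 4.148.
E[X²] = 0.49·18.02 + 0.28·22.85 + 0.23·14.5 = 18.5628.
Var(X) = E[X²] − (E[X])² = 18.5628 − 17.2059 = 1.3569.

1.3569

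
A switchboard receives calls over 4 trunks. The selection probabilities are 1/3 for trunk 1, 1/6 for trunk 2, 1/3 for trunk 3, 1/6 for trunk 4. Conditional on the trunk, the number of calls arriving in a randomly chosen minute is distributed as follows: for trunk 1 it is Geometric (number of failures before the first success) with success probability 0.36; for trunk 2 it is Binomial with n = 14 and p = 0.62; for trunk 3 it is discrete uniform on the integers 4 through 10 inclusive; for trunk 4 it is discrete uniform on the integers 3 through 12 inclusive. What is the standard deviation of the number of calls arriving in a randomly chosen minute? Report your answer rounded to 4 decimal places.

Per component, 1: μ=1.77778, E[X²]=8.09877; 2: μ=8.68, E[X²]=78.6408; 3: μ=7, E[X²]=53; 4: μ=7.5, E[X²]=64.5.
E[X] = 0.333333·1.77778 + 0.166667·8.68 + 0.333333·7 + 0.166667·7.5 = 5.62259.
E[X²] = 0.333333·8.09877 + 0.166667·78.6408 + 0.333333·53 + 0.166667·64.5 = 44.2231.
Var(X) = E[X²] − (E[X])² = 44.2231 − 31.6135 = 12.6095.
SD(X) = √12.6095 = 3.55099.

3.5510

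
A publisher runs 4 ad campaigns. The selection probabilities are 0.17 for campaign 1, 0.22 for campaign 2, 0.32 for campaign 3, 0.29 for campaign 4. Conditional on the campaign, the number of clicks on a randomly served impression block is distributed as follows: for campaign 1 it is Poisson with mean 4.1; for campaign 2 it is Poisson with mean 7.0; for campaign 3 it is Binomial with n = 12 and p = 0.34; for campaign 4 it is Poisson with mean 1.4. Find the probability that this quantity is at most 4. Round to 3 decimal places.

0.623

Conditional on each campaign, P(X ≤ 4): 1: 0.609308; 2: 0.172992; 3: 0.612357; 4: 0.985747.
By total probability, P(X ≤ 4) = 0.17·0.609308 + 0.22·0.172992 + 0.32·0.612357 + 0.29·0.985747 = 0.623461.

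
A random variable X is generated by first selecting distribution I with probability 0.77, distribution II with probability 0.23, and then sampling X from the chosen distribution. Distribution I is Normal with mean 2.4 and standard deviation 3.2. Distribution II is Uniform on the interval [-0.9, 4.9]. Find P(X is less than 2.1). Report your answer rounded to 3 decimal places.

Conditional on each component, P(X < 2.1): I: 0.462654; II: 0.517241.
By total probability, P(X < 2.1) = 0.77·0.462654 + 0.23·0.517241 = 0.475209.

0.475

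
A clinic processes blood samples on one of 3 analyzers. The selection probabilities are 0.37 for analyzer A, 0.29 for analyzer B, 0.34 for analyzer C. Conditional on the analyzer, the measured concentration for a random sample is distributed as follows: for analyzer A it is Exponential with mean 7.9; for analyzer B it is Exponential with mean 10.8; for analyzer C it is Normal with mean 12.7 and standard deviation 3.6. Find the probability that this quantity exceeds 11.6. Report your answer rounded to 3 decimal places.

Conditional on each analyzer, P(X > 11.6): A: 0.230304; B: 0.341614; C: 0.620028.
By total probability, P(X > 11.6) = 0.37·0.230304 + 0.29·0.341614 + 0.34·0.620028 = 0.39509.

0.395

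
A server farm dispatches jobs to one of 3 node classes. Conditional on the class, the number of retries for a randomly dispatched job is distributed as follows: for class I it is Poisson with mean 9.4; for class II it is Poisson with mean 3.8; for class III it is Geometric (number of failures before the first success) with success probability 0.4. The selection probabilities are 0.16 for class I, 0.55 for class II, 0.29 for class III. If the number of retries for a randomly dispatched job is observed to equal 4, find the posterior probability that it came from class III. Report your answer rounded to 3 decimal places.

Likelihoods P(X=4 | ·): I: 0.0269111; II: 0.194359; III: 0.05184.
Posterior ∝ prior × likelihood. Numerator for III: 0.29·0.05184 = 0.0150336.
Normalizing constant: 0.16·0.0269111 + 0.55·0.194359 + 0.29·0.05184 = 0.126237.
P(III | observation) = 0.0150336 / 0.126237 = 0.119091.

0.119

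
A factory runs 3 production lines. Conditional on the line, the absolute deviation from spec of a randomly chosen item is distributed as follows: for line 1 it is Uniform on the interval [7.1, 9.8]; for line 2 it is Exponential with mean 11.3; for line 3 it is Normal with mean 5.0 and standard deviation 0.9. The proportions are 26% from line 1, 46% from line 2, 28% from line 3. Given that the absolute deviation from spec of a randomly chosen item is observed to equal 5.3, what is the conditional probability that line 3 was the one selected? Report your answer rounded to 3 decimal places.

Likelihoods f(5.3 | ·): 1: 0; 2: 0.0553638; 3: 0.419315.
Posterior ∝ prior × likelihood. Numerator for 3: 0.28·0.419315 = 0.117408.
Normalizing constant: 0.26·0 + 0.46·0.0553638 + 0.28·0.419315 = 0.142875.
P(3 | observation) = 0.117408 / 0.142875 = 0.821751.

0.822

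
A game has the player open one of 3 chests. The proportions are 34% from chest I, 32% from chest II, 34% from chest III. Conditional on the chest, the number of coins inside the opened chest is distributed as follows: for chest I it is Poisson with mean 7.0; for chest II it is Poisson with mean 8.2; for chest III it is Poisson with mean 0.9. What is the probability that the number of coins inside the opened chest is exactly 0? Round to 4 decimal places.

Conditional on each chest, P(X = 0): I: 0.000911882; II: 0.000274654; III: 0.40657.
By total probability, P(X = 0) = 0.34·0.000911882 + 0.32·0.000274654 + 0.34·0.40657 = 0.138632.

0.1386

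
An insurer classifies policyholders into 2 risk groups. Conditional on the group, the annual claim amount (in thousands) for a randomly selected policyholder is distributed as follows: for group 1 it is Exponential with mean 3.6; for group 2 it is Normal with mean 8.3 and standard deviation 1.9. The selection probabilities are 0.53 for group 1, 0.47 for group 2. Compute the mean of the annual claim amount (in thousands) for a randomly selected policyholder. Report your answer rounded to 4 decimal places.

Component means — 1: 3.6; 2: 8.3.
E[X] = 0.53·3.6 + 0.47·8.3 = 5.809.

5.8090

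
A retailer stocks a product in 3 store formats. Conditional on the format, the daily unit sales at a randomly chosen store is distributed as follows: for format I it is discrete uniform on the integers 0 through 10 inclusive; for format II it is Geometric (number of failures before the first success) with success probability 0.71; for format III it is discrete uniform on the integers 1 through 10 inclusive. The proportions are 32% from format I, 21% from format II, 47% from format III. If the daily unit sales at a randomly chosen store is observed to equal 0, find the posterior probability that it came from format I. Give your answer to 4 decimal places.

0.1633

Likelihoods P(X=0 | ·): I: 0.0909091; II: 0.71; III: 0.
Posterior ∝ prior × likelihood. Numerator for I: 0.32·0.0909091 = 0.0290909.
Normalizing constant: 0.32·0.0909091 + 0.21·0.71 + 0.47·0 = 0.178191.
P(I | observation) = 0.0290909 / 0.178191 = 0.163257.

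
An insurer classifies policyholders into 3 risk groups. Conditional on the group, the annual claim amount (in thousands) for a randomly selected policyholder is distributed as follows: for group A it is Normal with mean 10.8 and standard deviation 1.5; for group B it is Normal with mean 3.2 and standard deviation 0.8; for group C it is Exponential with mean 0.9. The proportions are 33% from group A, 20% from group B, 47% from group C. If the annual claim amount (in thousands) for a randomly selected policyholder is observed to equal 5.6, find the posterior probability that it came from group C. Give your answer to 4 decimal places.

0.4392

Likelihoods f(5.6 | ·): A: 0.000653419; B: 0.00553981; C: 0.00220537.
Posterior ∝ prior × likelihood. Numerator for C: 0.47·0.00220537 = 0.00103652.
Normalizing constant: 0.33·0.000653419 + 0.2·0.00553981 + 0.47·0.00220537 = 0.00236011.
P(C | observation) = 0.00103652 / 0.00236011 = 0.439183.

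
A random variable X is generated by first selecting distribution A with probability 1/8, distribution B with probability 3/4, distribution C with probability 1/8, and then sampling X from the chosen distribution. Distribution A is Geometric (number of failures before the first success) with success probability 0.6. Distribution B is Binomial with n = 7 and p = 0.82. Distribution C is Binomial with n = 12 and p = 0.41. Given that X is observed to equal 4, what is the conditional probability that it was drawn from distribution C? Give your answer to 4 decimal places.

Likelihoods P(X=4 | ·): A: 0.01536; B: 0.0922871; C: 0.205379.
Posterior ∝ prior × likelihood. Numerator for C: 0.125·0.205379 = 0.0256724.
Normalizing constant: 0.125·0.01536 + 0.75·0.0922871 + 0.125·0.205379 = 0.0968077.
P(C | observation) = 0.0256724 / 0.0968077 = 0.26519.

0.2652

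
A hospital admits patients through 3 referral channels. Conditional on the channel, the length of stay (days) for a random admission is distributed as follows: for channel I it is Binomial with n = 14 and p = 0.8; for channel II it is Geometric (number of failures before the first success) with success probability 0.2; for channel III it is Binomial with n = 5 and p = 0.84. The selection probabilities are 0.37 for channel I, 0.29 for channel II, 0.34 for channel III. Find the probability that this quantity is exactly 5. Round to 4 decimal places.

0.1613

Conditional on each channel, P(X = 5): I: 0.00033588; II: 0.065536; III: 0.418212.
By total probability, P(X = 5) = 0.37·0.00033588 + 0.29·0.065536 + 0.34·0.418212 = 0.161322.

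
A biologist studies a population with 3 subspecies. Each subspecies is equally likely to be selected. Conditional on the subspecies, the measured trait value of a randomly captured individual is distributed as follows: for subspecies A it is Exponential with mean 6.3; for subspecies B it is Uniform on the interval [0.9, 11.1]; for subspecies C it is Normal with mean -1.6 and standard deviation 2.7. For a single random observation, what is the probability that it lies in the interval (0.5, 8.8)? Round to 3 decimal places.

0.556

Conditional on each subspecies, P(0.5 < X < 8.8): A: 0.676322; B: 0.77451; C: 0.218291.
By total probability, P(0.5 < X < 8.8) = 0.333333·0.676322 + 0.333333·0.77451 + 0.333333·0.218291 = 0.556374.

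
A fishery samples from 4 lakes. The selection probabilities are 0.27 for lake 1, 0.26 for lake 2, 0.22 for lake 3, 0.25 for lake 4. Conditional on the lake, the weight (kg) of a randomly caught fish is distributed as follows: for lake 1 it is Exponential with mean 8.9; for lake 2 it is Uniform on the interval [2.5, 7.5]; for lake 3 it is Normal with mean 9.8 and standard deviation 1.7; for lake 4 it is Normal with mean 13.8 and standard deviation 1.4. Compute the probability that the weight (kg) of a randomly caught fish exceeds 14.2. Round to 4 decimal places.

0.1527

Conditional on each lake, P(X > 14.2): 1: 0.202806; 2: 0; 3: 0.00482345; 4: 0.387548.
By total probability, P(X > 14.2) = 0.27·0.202806 + 0.26·0 + 0.22·0.00482345 + 0.25·0.387548 = 0.152706.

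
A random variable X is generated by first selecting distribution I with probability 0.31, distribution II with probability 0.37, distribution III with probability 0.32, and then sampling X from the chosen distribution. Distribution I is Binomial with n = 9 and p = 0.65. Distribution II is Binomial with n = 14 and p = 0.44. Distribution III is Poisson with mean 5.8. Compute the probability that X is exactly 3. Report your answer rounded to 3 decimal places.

0.064

Conditional on each component, P(X = 3): I: 0.042406; II: 0.0526657; III: 0.098452.
By total probability, P(X = 3) = 0.31·0.042406 + 0.37·0.0526657 + 0.32·0.098452 = 0.0641368.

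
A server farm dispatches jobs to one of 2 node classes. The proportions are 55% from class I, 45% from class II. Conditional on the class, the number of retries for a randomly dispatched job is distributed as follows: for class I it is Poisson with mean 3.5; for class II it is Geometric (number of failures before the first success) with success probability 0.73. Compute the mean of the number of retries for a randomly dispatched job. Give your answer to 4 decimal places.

Component means — I: 3.5; II: 0.369863.
E[X] = 0.55·3.5 + 0.45·0.369863 = 2.09144.

2.0914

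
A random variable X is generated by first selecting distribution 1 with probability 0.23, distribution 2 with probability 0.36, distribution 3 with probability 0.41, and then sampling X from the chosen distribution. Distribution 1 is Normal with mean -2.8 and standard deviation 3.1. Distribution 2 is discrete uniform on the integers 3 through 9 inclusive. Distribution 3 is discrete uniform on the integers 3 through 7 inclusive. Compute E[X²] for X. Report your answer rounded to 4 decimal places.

29.4835

For each component E[X²] = Var + (mean)², giving 1: 17.45; 2: 40; 3: 27.
Overall E[X²] = 0.23·17.45 + 0.36·40 + 0.41·27 = 29.4835.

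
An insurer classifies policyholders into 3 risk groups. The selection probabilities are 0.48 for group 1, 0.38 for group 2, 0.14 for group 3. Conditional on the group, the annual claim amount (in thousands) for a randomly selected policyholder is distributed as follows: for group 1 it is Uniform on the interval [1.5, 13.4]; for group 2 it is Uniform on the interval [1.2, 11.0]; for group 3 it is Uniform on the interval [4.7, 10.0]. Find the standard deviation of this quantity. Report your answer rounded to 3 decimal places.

Per component, 1: μ=7.45, E[X²]=67.3033; 2: μ=6.1, E[X²]=45.2133; 3: μ=7.35, E[X²]=56.3633.
E[X] = 0.48·7.45 + 0.38·6.1 + 0.14·7.35 = 6.923.
E[X²] = 0.48·67.3033 + 0.38·45.2133 + 0.14·56.3633 = 57.3775.
Var(X) = E[X²] − (E[X])² = 57.3775 − 47.9279 = 9.4496.
SD(X) = √9.4496 = 3.07402.

3.074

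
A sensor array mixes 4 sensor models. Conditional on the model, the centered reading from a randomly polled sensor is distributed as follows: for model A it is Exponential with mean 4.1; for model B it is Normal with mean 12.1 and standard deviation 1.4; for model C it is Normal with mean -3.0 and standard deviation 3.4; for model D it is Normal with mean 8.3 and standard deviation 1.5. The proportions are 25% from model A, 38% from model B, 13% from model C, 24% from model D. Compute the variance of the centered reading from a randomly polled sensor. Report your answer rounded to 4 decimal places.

Per component, A: μ=4.1, E[X²]=33.62; B: μ=12.1, E[X²]=148.37; C: μ=-3, E[X²]=20.56; D: μ=8.3, E[X²]=71.14.
E[X] = 0.25·4.1 + 0.38·12.1 + 0.13·-3 + 0.24·8.3 = 7.225.
E[X²] = 0.25·33.62 + 0.38·148.37 + 0.13·20.56 + 0.24·71.14 = 84.532.
Var(X) = E[X²] − (E[X])² = 84.532 − 52.2006 = 32.3314.

32.3314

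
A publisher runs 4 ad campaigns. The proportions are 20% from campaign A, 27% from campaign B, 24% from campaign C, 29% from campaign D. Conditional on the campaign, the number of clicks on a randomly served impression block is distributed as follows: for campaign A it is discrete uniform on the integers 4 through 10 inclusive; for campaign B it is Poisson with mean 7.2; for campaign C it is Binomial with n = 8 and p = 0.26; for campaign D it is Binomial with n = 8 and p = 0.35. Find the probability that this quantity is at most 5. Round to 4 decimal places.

0.6530

Conditional on each campaign, P(X ≤ 5): A: 0.285714; B: 0.275897; C: 0.994767; D: 0.974682.
By total probability, P(X ≤ 5) = 0.2·0.285714 + 0.27·0.275897 + 0.24·0.994767 + 0.29·0.974682 = 0.653037.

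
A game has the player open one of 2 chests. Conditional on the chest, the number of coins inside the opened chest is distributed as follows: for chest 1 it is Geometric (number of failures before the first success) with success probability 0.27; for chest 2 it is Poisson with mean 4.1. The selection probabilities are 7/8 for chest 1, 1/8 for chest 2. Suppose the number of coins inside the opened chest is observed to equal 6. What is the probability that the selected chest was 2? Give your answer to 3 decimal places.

0.277

Likelihoods P(X=6 | ·): 1: 0.0408602; 2: 0.109336.
Posterior ∝ prior × likelihood. Numerator for 2: 0.125·0.109336 = 0.013667.
Normalizing constant: 0.875·0.0408602 + 0.125·0.109336 = 0.0494197.
P(2 | observation) = 0.013667 / 0.0494197 = 0.27655.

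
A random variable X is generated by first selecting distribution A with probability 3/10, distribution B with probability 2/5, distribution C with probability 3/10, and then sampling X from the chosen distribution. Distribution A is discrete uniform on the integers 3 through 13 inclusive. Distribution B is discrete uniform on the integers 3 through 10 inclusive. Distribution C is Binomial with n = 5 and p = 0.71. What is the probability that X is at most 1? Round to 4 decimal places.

Conditional on each component, P(X ≤ 1): A: 0; B: 0; C: 0.0271596.
By total probability, P(X ≤ 1) = 0.3·0 + 0.4·0 + 0.3·0.0271596 = 0.00814788.

0.0081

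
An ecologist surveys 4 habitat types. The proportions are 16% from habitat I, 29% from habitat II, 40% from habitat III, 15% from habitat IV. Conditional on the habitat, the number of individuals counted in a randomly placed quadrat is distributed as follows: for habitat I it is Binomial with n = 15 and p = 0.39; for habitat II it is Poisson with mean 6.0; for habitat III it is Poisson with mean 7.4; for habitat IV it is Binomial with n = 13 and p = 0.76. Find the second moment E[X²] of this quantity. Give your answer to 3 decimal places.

58.088

For each component E[X²] = Var + (mean)², giving I: 37.791; II: 42; III: 62.16; IV: 99.9856.
Overall E[X²] = 0.16·37.791 + 0.29·42 + 0.4·62.16 + 0.15·99.9856 = 58.0884.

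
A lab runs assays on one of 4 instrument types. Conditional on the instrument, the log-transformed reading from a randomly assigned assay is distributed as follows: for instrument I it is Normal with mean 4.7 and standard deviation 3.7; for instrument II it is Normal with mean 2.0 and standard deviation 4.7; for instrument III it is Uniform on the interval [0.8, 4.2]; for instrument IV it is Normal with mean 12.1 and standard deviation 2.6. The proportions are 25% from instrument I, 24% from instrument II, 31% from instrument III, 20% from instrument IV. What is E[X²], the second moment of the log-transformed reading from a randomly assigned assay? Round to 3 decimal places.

48.077

For each component E[X²] = Var + (mean)², giving I: 35.78; II: 26.09; III: 7.21333; IV: 153.17.
Overall E[X²] = 0.25·35.78 + 0.24·26.09 + 0.31·7.21333 + 0.2·153.17 = 48.0767.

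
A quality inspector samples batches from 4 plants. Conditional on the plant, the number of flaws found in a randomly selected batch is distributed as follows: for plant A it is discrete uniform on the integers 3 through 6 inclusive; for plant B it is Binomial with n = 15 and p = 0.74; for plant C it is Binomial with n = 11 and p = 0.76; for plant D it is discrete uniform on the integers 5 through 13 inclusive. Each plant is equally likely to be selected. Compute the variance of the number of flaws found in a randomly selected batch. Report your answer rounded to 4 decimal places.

Per component, A: μ=4.5, E[X²]=21.5; B: μ=11.1, E[X²]=126.096; C: μ=8.36, E[X²]=71.896; D: μ=9, E[X²]=87.6667.
E[X] = 0.25·4.5 + 0.25·11.1 + 0.25·8.36 + 0.25·9 = 8.24.
E[X²] = 0.25·21.5 + 0.25·126.096 + 0.25·71.896 + 0.25·87.6667 = 76.7897.
Var(X) = E[X²] − (E[X])² = 76.7897 − 67.8976 = 8.89207.

8.8921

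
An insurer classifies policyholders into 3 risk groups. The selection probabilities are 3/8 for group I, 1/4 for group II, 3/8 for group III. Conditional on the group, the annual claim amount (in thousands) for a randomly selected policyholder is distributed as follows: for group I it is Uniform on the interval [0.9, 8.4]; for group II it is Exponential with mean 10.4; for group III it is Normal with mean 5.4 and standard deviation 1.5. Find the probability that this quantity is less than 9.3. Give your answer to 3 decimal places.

0.896

Conditional on each group, P(X < 9.3): I: 1; II: 0.591078; III: 0.995339.
By total probability, P(X < 9.3) = 0.375·1 + 0.25·0.591078 + 0.375·0.995339 = 0.896022.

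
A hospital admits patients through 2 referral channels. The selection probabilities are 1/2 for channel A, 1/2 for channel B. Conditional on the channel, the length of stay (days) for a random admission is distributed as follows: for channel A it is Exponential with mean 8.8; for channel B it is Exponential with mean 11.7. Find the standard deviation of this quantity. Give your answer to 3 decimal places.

Per component, A: μ=8.8, E[X²]=154.88; B: μ=11.7, E[X²]=273.78.
E[X] = 0.5·8.8 + 0.5·11.7 = 10.25.
E[X²] = 0.5·154.88 + 0.5·273.78 = 214.33.
Var(X) = E[X²] − (E[X])² = 214.33 − 105.062 = 109.267.
SD(X) = √109.267 = 10.4531.

10.453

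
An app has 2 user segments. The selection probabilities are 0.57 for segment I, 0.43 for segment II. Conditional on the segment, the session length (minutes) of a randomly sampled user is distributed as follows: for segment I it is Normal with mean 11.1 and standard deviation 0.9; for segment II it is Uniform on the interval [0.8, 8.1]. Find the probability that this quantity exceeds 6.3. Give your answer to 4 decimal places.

Conditional on each segment, P(X > 6.3): I: 1; II: 0.246575.
By total probability, P(X > 6.3) = 0.57·1 + 0.43·0.246575 = 0.676027.

0.6760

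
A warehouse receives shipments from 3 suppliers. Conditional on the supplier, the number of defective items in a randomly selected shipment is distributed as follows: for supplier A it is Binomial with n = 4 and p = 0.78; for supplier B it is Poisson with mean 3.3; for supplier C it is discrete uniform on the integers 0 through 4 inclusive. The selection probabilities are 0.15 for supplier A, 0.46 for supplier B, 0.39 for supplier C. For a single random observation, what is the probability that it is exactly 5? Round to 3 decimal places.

0.055

Conditional on each supplier, P(X = 5): A: 0; B: 0.120286; C: 0.
By total probability, P(X = 5) = 0.15·0 + 0.46·0.120286 + 0.39·0 = 0.0553318.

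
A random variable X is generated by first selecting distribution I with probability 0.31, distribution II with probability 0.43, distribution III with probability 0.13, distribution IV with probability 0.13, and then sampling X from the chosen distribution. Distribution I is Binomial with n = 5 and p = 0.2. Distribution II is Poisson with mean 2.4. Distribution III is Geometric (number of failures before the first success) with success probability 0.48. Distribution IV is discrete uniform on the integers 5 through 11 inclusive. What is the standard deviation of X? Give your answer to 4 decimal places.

2.6435

Per component, I: μ=1, E[X²]=1.8; II: μ=2.4, E[X²]=8.16; III: μ=1.08333, E[X²]=3.43056; IV: μ=8, E[X²]=68.
E[X] = 0.31·1 + 0.43·2.4 + 0.13·1.08333 + 0.13·8 = 2.52283.
E[X²] = 0.31·1.8 + 0.43·8.16 + 0.13·3.43056 + 0.13·68 = 13.3528.
Var(X) = E[X²] − (E[X])² = 13.3528 − 6.36469 = 6.98808.
SD(X) = √6.98808 = 2.6435.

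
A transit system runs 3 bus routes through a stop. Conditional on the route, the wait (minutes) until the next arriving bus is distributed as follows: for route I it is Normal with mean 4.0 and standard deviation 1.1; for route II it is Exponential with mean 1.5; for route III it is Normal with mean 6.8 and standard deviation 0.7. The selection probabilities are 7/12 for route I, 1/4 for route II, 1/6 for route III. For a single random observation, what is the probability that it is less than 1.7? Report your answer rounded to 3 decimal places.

0.180

Conditional on each route, P(X < 1.7): I: 0.0182681; II: 0.678042; III: 1.59983e-13.
By total probability, P(X < 1.7) = 0.583333·0.0182681 + 0.25·0.678042 + 0.166667·1.59983e-13 = 0.180167.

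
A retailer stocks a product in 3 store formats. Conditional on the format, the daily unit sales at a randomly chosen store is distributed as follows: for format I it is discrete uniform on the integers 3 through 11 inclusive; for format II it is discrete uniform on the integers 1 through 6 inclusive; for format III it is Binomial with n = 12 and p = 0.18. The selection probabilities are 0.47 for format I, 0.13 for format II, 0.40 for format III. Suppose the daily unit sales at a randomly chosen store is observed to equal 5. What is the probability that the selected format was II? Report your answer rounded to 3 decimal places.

Likelihoods P(X=5 | ·): I: 0.111111; II: 0.166667; III: 0.0373065.
Posterior ∝ prior × likelihood. Numerator for II: 0.13·0.166667 = 0.0216667.
Normalizing constant: 0.47·0.111111 + 0.13·0.166667 + 0.4·0.0373065 = 0.0888115.
P(II | observation) = 0.0216667 / 0.0888115 = 0.243962.

0.244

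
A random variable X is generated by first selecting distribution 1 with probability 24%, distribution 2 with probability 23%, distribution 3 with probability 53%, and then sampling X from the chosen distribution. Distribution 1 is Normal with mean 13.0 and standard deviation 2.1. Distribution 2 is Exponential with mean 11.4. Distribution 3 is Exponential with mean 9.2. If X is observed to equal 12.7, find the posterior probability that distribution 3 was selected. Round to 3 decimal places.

0.219

Likelihoods f(12.7 | ·): 1: 0.188044; 2: 0.0287923; 3: 0.0273336.
Posterior ∝ prior × likelihood. Numerator for 3: 0.53·0.0273336 = 0.0144868.
Normalizing constant: 0.24·0.188044 + 0.23·0.0287923 + 0.53·0.0273336 = 0.0662396.
P(3 | observation) = 0.0144868 / 0.0662396 = 0.218703.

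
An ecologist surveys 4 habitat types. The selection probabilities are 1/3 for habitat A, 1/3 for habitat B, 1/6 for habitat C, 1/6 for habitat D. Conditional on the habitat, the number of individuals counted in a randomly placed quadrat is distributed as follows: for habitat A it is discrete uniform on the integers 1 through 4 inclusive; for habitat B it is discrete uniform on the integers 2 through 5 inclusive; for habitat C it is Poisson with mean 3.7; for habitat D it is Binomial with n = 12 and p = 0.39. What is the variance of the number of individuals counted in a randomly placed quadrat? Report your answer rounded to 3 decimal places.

2.487

Per component, A: μ=2.5, E[X²]=7.5; B: μ=3.5, E[X²]=13.5; C: μ=3.7, E[X²]=17.39; D: μ=4.68, E[X²]=24.7572.
E[X] = 0.333333·2.5 + 0.333333·3.5 + 0.166667·3.7 + 0.166667·4.68 = 3.39667.
E[X²] = 0.333333·7.5 + 0.333333·13.5 + 0.166667·17.39 + 0.166667·24.7572 = 14.0245.
Var(X) = E[X²] − (E[X])² = 14.0245 − 11.5373 = 2.48719.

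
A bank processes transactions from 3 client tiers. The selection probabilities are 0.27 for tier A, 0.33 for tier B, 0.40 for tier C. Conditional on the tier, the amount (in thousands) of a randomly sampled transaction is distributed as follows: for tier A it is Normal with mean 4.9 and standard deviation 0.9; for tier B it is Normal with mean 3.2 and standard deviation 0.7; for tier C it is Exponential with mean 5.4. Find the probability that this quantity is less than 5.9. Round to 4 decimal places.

0.8299

Conditional on each tier, P(X < 5.9): A: 0.86674; B: 0.999943; C: 0.664654.
By total probability, P(X < 5.9) = 0.27·0.86674 + 0.33·0.999943 + 0.4·0.664654 = 0.829862.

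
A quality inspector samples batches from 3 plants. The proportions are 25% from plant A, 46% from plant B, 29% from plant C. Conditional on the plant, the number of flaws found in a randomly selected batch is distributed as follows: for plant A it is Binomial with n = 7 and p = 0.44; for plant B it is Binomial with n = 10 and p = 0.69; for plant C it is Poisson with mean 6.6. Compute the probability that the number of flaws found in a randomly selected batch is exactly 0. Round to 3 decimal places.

Conditional on each plant, P(X = 0): A: 0.0172709; B: 8.19628e-06; C: 0.00136037.
By total probability, P(X = 0) = 0.25·0.0172709 + 0.46·8.19628e-06 + 0.29·0.00136037 = 0.00471601.

0.005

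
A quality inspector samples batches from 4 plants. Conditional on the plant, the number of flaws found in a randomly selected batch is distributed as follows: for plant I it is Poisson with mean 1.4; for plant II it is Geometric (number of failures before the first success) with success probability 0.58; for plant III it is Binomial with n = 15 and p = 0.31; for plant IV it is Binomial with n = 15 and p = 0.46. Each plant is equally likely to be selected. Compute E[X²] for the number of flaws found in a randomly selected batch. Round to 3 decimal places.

20.325

For each component E[X²] = Var + (mean)², giving I: 3.36; II: 1.77289; III: 24.831; IV: 51.336.
Overall E[X²] = 0.25·3.36 + 0.25·1.77289 + 0.25·24.831 + 0.25·51.336 = 20.325.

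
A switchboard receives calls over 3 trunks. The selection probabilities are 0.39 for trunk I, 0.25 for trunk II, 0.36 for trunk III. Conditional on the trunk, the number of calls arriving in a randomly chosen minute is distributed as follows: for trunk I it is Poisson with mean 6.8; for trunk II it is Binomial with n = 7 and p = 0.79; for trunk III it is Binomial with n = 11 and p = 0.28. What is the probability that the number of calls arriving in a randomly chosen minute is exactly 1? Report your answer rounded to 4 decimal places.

Conditional on each trunk, P(X = 1): I: 0.00757367; II: 0.000474287; III: 0.115312.
By total probability, P(X = 1) = 0.39·0.00757367 + 0.25·0.000474287 + 0.36·0.115312 = 0.0445847.

0.0446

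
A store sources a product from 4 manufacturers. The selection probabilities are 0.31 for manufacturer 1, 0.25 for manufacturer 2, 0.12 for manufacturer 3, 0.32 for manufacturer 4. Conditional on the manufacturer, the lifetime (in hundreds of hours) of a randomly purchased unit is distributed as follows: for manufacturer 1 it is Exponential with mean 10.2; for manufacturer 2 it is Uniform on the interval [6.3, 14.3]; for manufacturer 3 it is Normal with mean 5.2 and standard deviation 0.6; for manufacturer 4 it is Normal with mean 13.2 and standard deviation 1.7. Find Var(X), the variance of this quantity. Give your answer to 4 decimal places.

40.2880

Per component, 1: μ=10.2, E[X²]=208.08; 2: μ=10.3, E[X²]=111.423; 3: μ=5.2, E[X²]=27.4; 4: μ=13.2, E[X²]=177.13.
E[X] = 0.31·10.2 + 0.25·10.3 + 0.12·5.2 + 0.32·13.2 = 10.585.
E[X²] = 0.31·208.08 + 0.25·111.423 + 0.12·27.4 + 0.32·177.13 = 152.33.
Var(X) = E[X²] − (E[X])² = 152.33 − 112.042 = 40.288.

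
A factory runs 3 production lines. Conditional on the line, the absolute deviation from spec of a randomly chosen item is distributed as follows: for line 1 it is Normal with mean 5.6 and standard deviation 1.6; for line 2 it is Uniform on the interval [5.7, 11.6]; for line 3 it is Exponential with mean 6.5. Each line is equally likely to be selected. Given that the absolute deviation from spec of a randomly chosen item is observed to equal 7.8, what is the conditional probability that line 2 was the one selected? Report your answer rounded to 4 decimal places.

0.5420

Likelihoods f(7.8 | ·): 1: 0.0968827; 2: 0.169492; 3: 0.0463376.
Posterior ∝ prior × likelihood. Numerator for 2: 0.333333·0.169492 = 0.0564972.
Normalizing constant: 0.333333·0.0968827 + 0.333333·0.169492 + 0.333333·0.0463376 = 0.104237.
P(2 | observation) = 0.0564972 / 0.104237 = 0.542006.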